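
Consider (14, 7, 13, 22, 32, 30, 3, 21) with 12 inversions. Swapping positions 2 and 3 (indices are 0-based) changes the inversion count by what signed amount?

Positions 2 and 3 hold 13 and 22; after swapping, the array is [14, 7, 22, 13, 32, 30, 3, 21].
For each element, count later entries that are smaller:
14: 3
7: 1
22: 3
13: 1
32: 3
30: 2
3: 0
21: 0
Sum: 3 + 1 + 3 + 1 + 3 + 2 + 0 + 0 = 13
Change: 13 − 12 = +1

+1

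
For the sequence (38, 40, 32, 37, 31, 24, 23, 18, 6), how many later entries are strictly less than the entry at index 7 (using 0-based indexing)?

The element at index 7 is 18.
Elements after it: 6
Those smaller than 18: 6

1 such element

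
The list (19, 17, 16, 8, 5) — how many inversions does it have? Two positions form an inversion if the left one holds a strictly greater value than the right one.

For each element, count later entries that are smaller:
19: 4
17: 3
16: 2
8: 1
5: 0
Sum: 4 + 3 + 2 + 1 + 0 = 10

10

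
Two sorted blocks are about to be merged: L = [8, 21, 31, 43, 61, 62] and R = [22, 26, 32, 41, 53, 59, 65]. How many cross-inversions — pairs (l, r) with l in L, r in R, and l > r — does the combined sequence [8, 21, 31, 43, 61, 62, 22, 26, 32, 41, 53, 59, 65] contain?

Take each right-half value and tally the left-half values above it:
r = 22: 31, 43, 61, 62 → 4
r = 26: 31, 43, 61, 62 → 4
r = 32: 43, 61, 62 → 3
r = 41: 43, 61, 62 → 3
r = 53: 61, 62 → 2
r = 59: 61, 62 → 2
r = 65: none → 0
Cross-inversions: 4 + 4 + 3 + 3 + 2 + 2 + 0 = 18

18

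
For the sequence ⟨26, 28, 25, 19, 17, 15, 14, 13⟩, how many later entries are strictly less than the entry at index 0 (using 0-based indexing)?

The element at index 0 is 26.
Elements after it: 28, 25, 19, 17, 15, 14, 13
Those smaller than 26: 25, 19, 17, 15, 14, 13

6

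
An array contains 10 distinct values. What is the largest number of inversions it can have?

Inversions: 45

The maximum occurs when the array is in strictly decreasing order: every one of the C(10, 2) pairs is inverted.
C(10, 2) = 10·9/2 = 45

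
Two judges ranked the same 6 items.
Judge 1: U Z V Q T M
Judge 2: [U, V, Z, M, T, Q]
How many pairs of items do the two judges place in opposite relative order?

4 discordant pairs

Assign each item its position (1..6) in the first ordering, then rewrite the second ordering as that position sequence:
positions: U→1, Z→2, V→3, Q→4, T→5, M→6
second ordering as positions: [1, 3, 2, 6, 5, 4]
Discordant pairs = inversions in this position sequence.
1: 0
3: 2 → 1
2: 0
6: 5, 4 → 2
5: 4 → 1
4: 0
Total: 0 + 1 + 0 + 2 + 1 + 0 = 4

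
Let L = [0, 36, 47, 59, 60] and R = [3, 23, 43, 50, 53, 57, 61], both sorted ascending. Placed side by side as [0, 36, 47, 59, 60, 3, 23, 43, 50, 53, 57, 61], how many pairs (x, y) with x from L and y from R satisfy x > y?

17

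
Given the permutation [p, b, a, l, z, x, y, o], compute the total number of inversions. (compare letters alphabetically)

Sweep left to right; for each value list the smaller values that follow it:
p: 4
b: 1
a: 0
l: 0
z: 3
x: 1
y: 1
o: 0
Sum: 4 + 1 + 0 + 0 + 3 + 1 + 1 + 0 = 10

10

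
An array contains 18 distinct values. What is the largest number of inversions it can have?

153

A reversed (strictly descending) arrangement makes every pair an inversion, giving C(18, 2) inversions.
C(18, 2) = 18·17/2 = 153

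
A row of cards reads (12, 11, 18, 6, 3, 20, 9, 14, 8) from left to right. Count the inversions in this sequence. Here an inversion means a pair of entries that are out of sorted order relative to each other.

For each element, count later entries that are smaller:
12: 5
11: 4
18: 5
6: 1
3: 0
20: 3
9: 1
14: 1
8: 0
Sum: 5 + 4 + 5 + 1 + 0 + 3 + 1 + 1 + 0 = 20

20 out-of-order pairs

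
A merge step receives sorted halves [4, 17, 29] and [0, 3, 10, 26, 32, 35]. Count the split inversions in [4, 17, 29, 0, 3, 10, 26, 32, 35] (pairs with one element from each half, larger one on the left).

Count, for every r in R, how many entries of L exceed r:
r = 0: 4, 17, 29 → 3
r = 3: 4, 17, 29 → 3
r = 10: 17, 29 → 2
r = 26: 29 → 1
r = 32: none → 0
r = 35: none → 0
Cross-inversions: 3 + 3 + 2 + 1 + 0 + 0 = 9

9 cross-inversions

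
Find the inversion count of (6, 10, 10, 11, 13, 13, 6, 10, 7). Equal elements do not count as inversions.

For each element, count later entries that are smaller:
6: 0
10: 2
10: 2
11: 3
13: 3
13: 3
6: 0
10: 1
7: 0
Sum: 0 + 2 + 2 + 3 + 3 + 3 + 0 + 1 + 0 = 14

14 out-of-order pairs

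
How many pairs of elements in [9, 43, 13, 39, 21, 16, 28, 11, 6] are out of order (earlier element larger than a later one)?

Element-by-element contributions:
9: 1
43: 7
13: 2
39: 5
21: 3
16: 2
28: 2
11: 1
6: 0
Sum: 1 + 7 + 2 + 5 + 3 + 2 + 2 + 1 + 0 = 23

23 out-of-order pairs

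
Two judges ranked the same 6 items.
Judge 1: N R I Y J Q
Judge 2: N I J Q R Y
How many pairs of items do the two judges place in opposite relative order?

Assign each item its position (1..6) in the first ordering, then rewrite the second ordering as that position sequence:
positions: N→1, R→2, I→3, Y→4, J→5, Q→6
second ordering as positions: [1, 3, 5, 6, 2, 4]
Discordant pairs = inversions in this position sequence.
1: 0
3: 2 → 1
5: 2, 4 → 2
6: 2, 4 → 2
2: 0
4: 0
Total: 0 + 1 + 2 + 2 + 0 + 0 = 5

There are 5 discordant pairs.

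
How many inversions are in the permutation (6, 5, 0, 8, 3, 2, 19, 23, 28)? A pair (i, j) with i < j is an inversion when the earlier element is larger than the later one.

10

Sweep left to right; for each value list the smaller values that follow it:
6: 4
5: 3
0: 0
8: 2
3: 1
2: 0
19: 0
23: 0
28: 0
Sum: 4 + 3 + 0 + 2 + 1 + 0 + 0 + 0 + 0 = 10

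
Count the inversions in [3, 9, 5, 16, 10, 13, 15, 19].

Element-by-element contributions:
3: 0
9: 1
5: 0
16: 3
10: 0
13: 0
15: 0
19: 0
Sum: 0 + 1 + 0 + 3 + 0 + 0 + 0 + 0 = 4

4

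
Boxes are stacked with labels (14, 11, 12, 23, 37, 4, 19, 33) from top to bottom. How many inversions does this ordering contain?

10

Element-by-element contributions:
14 → 11, 12, 4 → 3
11 → 4 → 1
12 → 4 → 1
23 → 4, 19 → 2
37 → 4, 19, 33 → 3
4 → none → 0
19 → none → 0
33 → none → 0
Sum: 3 + 1 + 1 + 2 + 3 + 0 + 0 + 0 = 10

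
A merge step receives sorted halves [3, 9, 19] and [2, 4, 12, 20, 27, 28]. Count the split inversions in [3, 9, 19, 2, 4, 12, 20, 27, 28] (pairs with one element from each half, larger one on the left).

6 cross-inversions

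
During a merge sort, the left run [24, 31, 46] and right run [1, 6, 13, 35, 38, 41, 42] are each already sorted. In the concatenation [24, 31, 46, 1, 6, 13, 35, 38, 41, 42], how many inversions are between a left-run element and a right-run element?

13 cross-inversions

For each element r of the right run, count left-run elements greater than r:
r = 1: 24, 31, 46 → 3
r = 6: 24, 31, 46 → 3
r = 13: 24, 31, 46 → 3
r = 35: 46 → 1
r = 38: 46 → 1
r = 41: 46 → 1
r = 42: 46 → 1
Cross-inversions: 3 + 3 + 3 + 1 + 1 + 1 + 1 = 13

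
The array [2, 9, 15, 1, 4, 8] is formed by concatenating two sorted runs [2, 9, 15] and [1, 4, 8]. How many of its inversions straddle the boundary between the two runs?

7

Take each right-half value and tally the left-half values above it:
r = 1: 2, 9, 15 → 3
r = 4: 9, 15 → 2
r = 8: 9, 15 → 2
Cross-inversions: 3 + 2 + 2 = 7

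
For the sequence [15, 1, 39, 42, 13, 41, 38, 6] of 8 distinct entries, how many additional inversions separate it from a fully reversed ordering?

Maximum inversions for 8 distinct elements is C(8, 2) = 8·7/2 = 28.
Current inversions — for each element, count later smaller elements:
15: 3
1: 0
39: 3
42: 4
13: 1
41: 2
38: 1
6: 0
Current total: 3 + 0 + 3 + 4 + 1 + 2 + 1 + 0 = 14
Shortfall: 28 − 14 = 14

14 inversions short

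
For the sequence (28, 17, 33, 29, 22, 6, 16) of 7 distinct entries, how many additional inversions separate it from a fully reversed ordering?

6

Maximum inversions for 7 distinct elements is C(7, 2) = 7·6/2 = 21.
Current inversions — for each element, count later smaller elements:
28: 4
17: 2
33: 4
29: 3
22: 2
6: 0
16: 0
Current total: 4 + 2 + 4 + 3 + 2 + 0 + 0 = 15
Shortfall: 21 − 15 = 6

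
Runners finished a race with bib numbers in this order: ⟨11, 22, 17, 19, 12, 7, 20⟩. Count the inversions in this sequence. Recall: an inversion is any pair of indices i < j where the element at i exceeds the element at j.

Count, for each position, how many later elements it exceeds:
11: 1
22: 5
17: 2
19: 2
12: 1
7: 0
20: 0
Sum: 1 + 5 + 2 + 2 + 1 + 0 + 0 = 11

11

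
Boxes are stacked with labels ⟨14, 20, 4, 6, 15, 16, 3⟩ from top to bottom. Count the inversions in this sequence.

There are 12 out-of-order pairs.

Inversion pairs (indices are 1-based):
(1,3): 14 > 4
(1,4): 14 > 6
(1,7): 14 > 3
(2,3): 20 > 4
(2,4): 20 > 6
(2,5): 20 > 15
(2,6): 20 > 16
(2,7): 20 > 3
(3,7): 4 > 3
(4,7): 6 > 3
(5,7): 15 > 3
(6,7): 16 > 3
That's 12 pairs.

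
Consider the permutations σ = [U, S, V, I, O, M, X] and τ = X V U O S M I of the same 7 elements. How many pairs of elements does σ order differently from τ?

Assign each item its position (1..7) in the first ordering, then rewrite the second ordering as that position sequence:
positions: U→1, S→2, V→3, I→4, O→5, M→6, X→7
second ordering as positions: [7, 3, 1, 5, 2, 6, 4]
Discordant pairs = inversions in this position sequence.
7: 3, 1, 5, 2, 6, 4 → 6
3: 1, 2 → 2
1: 0
5: 2, 4 → 2
2: 0
6: 4 → 1
4: 0
Total: 6 + 2 + 0 + 2 + 0 + 1 + 0 = 11

11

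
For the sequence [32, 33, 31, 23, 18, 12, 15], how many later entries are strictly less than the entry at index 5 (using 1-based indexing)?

2 such elements

The element at index 5 is 18.
Elements after it: 12, 15
Those smaller than 18: 12, 15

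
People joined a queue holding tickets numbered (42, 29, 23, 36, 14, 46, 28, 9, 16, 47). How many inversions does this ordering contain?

Sweep left to right; for each value list the smaller values that follow it:
42 → 29, 23, 36, 14, 28, 9, 16 → 7
29 → 23, 14, 28, 9, 16 → 5
23 → 14, 9, 16 → 3
36 → 14, 28, 9, 16 → 4
14 → 9 → 1
46 → 28, 9, 16 → 3
28 → 9, 16 → 2
9 → none → 0
16 → none → 0
47 → none → 0
Sum: 7 + 5 + 3 + 4 + 1 + 3 + 2 + 0 + 0 + 0 = 25

25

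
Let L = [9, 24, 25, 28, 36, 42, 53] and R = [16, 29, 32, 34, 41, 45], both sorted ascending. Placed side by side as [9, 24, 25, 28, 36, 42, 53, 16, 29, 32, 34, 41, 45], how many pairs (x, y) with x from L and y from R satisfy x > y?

18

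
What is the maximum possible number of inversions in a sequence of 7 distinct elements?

21 inversions

A reversed (strictly descending) arrangement makes every pair an inversion, giving C(7, 2) inversions.
C(7, 2) = 7·6/2 = 21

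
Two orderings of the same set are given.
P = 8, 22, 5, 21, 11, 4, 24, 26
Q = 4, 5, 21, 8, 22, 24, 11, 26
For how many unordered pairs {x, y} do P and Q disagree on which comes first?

10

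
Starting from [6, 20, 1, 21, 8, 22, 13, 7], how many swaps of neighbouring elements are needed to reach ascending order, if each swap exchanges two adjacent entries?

Minimum adjacent swaps = number of inversions (each swap of adjacent out-of-order elements removes one inversion and no swap can remove more).
Count inversions — for each element, later elements that are smaller:
6: 1 → 1
20: 1, 8, 13, 7 → 4
1: none → 0
21: 8, 13, 7 → 3
8: 7 → 1
22: 13, 7 → 2
13: 7 → 1
7: none → 0
Total inversions: 1 + 4 + 0 + 3 + 1 + 2 + 1 + 0 = 12

12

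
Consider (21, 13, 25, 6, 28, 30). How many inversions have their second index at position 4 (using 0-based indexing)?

0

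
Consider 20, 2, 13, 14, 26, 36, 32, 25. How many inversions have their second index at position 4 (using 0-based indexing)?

The element at index 4 is 26.
Elements before it: 20, 2, 13, 14
None of them are larger than 26.

0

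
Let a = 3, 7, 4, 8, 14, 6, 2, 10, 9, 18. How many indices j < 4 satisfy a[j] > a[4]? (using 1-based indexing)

The element at index 4 is 8.
Elements before it: 3, 7, 4
None of them are larger than 8.

0 such elements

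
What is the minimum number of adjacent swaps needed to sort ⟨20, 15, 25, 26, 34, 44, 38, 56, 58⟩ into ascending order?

2

The minimum number of adjacent swaps to sort an array equals its inversion count, since every such swap removes exactly one inversion.
Count inversions — for each element, later elements that are smaller:
20: 15 → 1
15: none → 0
25: none → 0
26: none → 0
34: none → 0
44: 38 → 1
38: none → 0
56: none → 0
58: none → 0
Total inversions: 1 + 0 + 0 + 0 + 0 + 1 + 0 + 0 + 0 = 2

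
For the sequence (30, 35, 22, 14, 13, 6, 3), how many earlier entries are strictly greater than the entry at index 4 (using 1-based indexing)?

The element at index 4 is 14.
Elements before it: 30, 35, 22
Those larger than 14: 30, 35, 22

3 such elements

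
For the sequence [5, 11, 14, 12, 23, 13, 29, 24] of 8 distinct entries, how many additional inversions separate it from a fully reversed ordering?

Maximum inversions for 8 distinct elements is C(8, 2) = 8·7/2 = 28.
Current inversions — for each element, count later smaller elements:
5: 0
11: 0
14: 2
12: 0
23: 1
13: 0
29: 1
24: 0
Current total: 0 + 0 + 2 + 0 + 1 + 0 + 1 + 0 = 4
Shortfall: 28 − 4 = 24

24 inversions short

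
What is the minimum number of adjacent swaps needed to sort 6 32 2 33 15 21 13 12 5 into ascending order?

22 swaps

Each adjacent swap fixes exactly one inversion, so the minimum swap count equals the number of inversions.
Count inversions — for each element, later elements that are smaller:
6: 2, 5 → 2
32: 2, 15, 21, 13, 12, 5 → 6
2: none → 0
33: 15, 21, 13, 12, 5 → 5
15: 13, 12, 5 → 3
21: 13, 12, 5 → 3
13: 12, 5 → 2
12: 5 → 1
5: none → 0
Total inversions: 2 + 6 + 0 + 5 + 3 + 3 + 2 + 1 + 0 = 22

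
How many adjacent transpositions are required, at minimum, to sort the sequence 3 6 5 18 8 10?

3 swaps

Minimum adjacent swaps = number of inversions (each swap of adjacent out-of-order elements removes one inversion and no swap can remove more).
Count inversions — for each element, later elements that are smaller:
3: none → 0
6: 5 → 1
5: none → 0
18: 8, 10 → 2
8: none → 0
10: none → 0
Total inversions: 0 + 1 + 0 + 2 + 0 + 0 = 3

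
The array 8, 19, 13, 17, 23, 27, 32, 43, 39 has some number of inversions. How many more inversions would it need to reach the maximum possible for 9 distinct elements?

33 inversions short

Maximum inversions for 9 distinct elements is C(9, 2) = 9·8/2 = 36.
Current inversions — for each element, count later smaller elements:
8: 0
19: 2
13: 0
17: 0
23: 0
27: 0
32: 0
43: 1
39: 0
Current total: 0 + 2 + 0 + 0 + 0 + 0 + 0 + 1 + 0 = 3
Shortfall: 36 − 3 = 33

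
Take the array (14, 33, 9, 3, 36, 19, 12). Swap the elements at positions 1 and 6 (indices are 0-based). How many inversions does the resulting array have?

8 inversions

Positions 1 and 6 hold 33 and 12; after swapping, the array is [14, 12, 9, 3, 36, 19, 33].
Count, for each position, how many later elements it exceeds:
14 → 12, 9, 3 → 3
12 → 9, 3 → 2
9 → 3 → 1
3 → none → 0
36 → 19, 33 → 2
19 → none → 0
33 → none → 0
Sum: 3 + 2 + 1 + 0 + 2 + 0 + 0 = 8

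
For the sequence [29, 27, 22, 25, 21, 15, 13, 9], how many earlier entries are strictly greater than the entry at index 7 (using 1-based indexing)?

6

The element at index 7 is 13.
Elements before it: 29, 27, 22, 25, 21, 15
Those larger than 13: 29, 27, 22, 25, 21, 15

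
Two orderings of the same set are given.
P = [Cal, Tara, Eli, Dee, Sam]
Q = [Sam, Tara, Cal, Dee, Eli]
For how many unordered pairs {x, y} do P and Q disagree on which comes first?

6

Assign each item its position (1..5) in the first ordering, then rewrite the second ordering as that position sequence:
positions: Cal→1, Tara→2, Eli→3, Dee→4, Sam→5
second ordering as positions: [5, 2, 1, 4, 3]
Discordant pairs = inversions in this position sequence.
5: 2, 1, 4, 3 → 4
2: 1 → 1
1: 0
4: 3 → 1
3: 0
Total: 4 + 1 + 0 + 1 + 0 = 6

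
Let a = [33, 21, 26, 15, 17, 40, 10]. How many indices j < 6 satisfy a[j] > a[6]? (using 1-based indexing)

The element at index 6 is 40.
Elements before it: 33, 21, 26, 15, 17
None of them are larger than 40.

0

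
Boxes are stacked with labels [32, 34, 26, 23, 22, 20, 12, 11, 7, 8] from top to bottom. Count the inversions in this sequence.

43

Sweep left to right; for each value list the smaller values that follow it:
32 → 26, 23, 22, 20, 12, 11, 7, 8 → 8
34 → 26, 23, 22, 20, 12, 11, 7, 8 → 8
26 → 23, 22, 20, 12, 11, 7, 8 → 7
23 → 22, 20, 12, 11, 7, 8 → 6
22 → 20, 12, 11, 7, 8 → 5
20 → 12, 11, 7, 8 → 4
12 → 11, 7, 8 → 3
11 → 7, 8 → 2
7 → none → 0
8 → none → 0
Sum: 8 + 8 + 7 + 6 + 5 + 4 + 3 + 2 + 0 + 0 = 43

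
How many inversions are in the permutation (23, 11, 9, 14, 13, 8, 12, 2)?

There are 21 out-of-order pairs.

Count, for each position, how many later elements it exceeds:
23: 7
11: 3
9: 2
14: 4
13: 3
8: 1
12: 1
2: 0
Sum: 7 + 3 + 2 + 4 + 3 + 1 + 1 + 0 = 21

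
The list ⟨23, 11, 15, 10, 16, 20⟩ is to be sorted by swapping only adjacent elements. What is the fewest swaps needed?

7

Minimum adjacent swaps = number of inversions (each swap of adjacent out-of-order elements removes one inversion and no swap can remove more).
Count inversions — for each element, later elements that are smaller:
23: 11, 15, 10, 16, 20 → 5
11: 10 → 1
15: 10 → 1
10: none → 0
16: none → 0
20: none → 0
Total inversions: 5 + 1 + 1 + 0 + 0 + 0 = 7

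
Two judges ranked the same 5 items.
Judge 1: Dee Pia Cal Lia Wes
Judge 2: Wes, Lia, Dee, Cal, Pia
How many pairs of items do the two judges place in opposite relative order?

There are 8 discordant pairs.

Assign each item its position (1..5) in the first ordering, then rewrite the second ordering as that position sequence:
positions: Dee→1, Pia→2, Cal→3, Lia→4, Wes→5
second ordering as positions: [5, 4, 1, 3, 2]
Discordant pairs = inversions in this position sequence.
5: 4, 1, 3, 2 → 4
4: 1, 3, 2 → 3
1: 0
3: 2 → 1
2: 0
Total: 4 + 3 + 0 + 1 + 0 = 8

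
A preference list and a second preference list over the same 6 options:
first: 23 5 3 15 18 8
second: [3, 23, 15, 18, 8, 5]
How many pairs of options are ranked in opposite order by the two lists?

Assign each item its position (1..6) in the first ordering, then rewrite the second ordering as that position sequence:
positions: 23→1, 5→2, 3→3, 15→4, 18→5, 8→6
second ordering as positions: [3, 1, 4, 5, 6, 2]
Discordant pairs = inversions in this position sequence.
3: 1, 2 → 2
1: 0
4: 2 → 1
5: 2 → 1
6: 2 → 1
2: 0
Total: 2 + 0 + 1 + 1 + 1 + 0 = 5

Pairs: 5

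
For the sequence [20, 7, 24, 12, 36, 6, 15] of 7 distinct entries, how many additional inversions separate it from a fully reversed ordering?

10 inversions short

Maximum inversions for 7 distinct elements is C(7, 2) = 7·6/2 = 21.
Current inversions — for each element, count later smaller elements:
20: 4
7: 1
24: 3
12: 1
36: 2
6: 0
15: 0
Current total: 4 + 1 + 3 + 1 + 2 + 0 + 0 = 11
Shortfall: 21 − 11 = 10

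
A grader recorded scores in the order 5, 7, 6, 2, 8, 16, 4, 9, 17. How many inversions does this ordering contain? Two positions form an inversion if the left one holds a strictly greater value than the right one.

10 out-of-order pairs

Element-by-element contributions:
5 → 2, 4 → 2
7 → 6, 2, 4 → 3
6 → 2, 4 → 2
2 → none → 0
8 → 4 → 1
16 → 4, 9 → 2
4 → none → 0
9 → none → 0
17 → none → 0
Sum: 2 + 3 + 2 + 0 + 1 + 2 + 0 + 0 + 0 = 10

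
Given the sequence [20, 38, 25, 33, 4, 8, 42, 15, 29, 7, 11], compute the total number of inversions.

Inversions: 33

Element-by-element contributions:
20 → 4, 8, 15, 7, 11 → 5
38 → 25, 33, 4, 8, 15, 29, 7, 11 → 8
25 → 4, 8, 15, 7, 11 → 5
33 → 4, 8, 15, 29, 7, 11 → 6
4 → none → 0
8 → 7 → 1
42 → 15, 29, 7, 11 → 4
15 → 7, 11 → 2
29 → 7, 11 → 2
7 → none → 0
11 → none → 0
Sum: 5 + 8 + 5 + 6 + 0 + 1 + 4 + 2 + 2 + 0 + 0 = 33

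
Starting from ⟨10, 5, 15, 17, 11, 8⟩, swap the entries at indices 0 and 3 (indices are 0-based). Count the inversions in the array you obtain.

Positions 0 and 3 hold 10 and 17; after swapping, the array is [17, 5, 15, 10, 11, 8].
Sweep left to right; for each value list the smaller values that follow it:
17: 5
5: 0
15: 3
10: 1
11: 1
8: 0
Sum: 5 + 0 + 3 + 1 + 1 + 0 = 10

10 inversions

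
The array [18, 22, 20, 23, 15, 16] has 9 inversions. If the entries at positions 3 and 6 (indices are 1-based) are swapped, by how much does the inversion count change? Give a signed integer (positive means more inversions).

Positions 3 and 6 hold 20 and 16; after swapping, the array is [18, 22, 16, 23, 15, 20].
Element-by-element contributions:
18: 2
22: 3
16: 1
23: 2
15: 0
20: 0
Sum: 2 + 3 + 1 + 2 + 0 + 0 = 8
Change: 8 − 9 = -1

-1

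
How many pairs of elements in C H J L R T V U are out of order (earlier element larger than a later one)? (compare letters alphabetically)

For each element, count later entries that are smaller:
C: 0
H: 0
J: 0
L: 0
R: 0
T: 0
V: 1
U: 0
Sum: 0 + 0 + 0 + 0 + 0 + 0 + 1 + 0 = 1

Out-of-order pairs: 1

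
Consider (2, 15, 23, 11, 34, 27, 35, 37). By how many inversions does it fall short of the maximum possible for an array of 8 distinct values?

Maximum inversions for 8 distinct elements is C(8, 2) = 8·7/2 = 28.
Current inversions — for each element, count later smaller elements:
2: 0
15: 1
23: 1
11: 0
34: 1
27: 0
35: 0
37: 0
Current total: 0 + 1 + 1 + 0 + 1 + 0 + 0 + 0 = 3
Shortfall: 28 − 3 = 25

25 inversions short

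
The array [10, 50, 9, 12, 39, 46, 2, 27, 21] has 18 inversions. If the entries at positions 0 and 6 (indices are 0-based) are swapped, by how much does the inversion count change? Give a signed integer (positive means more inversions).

-3

Positions 0 and 6 hold 10 and 2; after swapping, the array is [2, 50, 9, 12, 39, 46, 10, 27, 21].
Count, for each position, how many later elements it exceeds:
2 → none → 0
50 → 9, 12, 39, 46, 10, 27, 21 → 7
9 → none → 0
12 → 10 → 1
39 → 10, 27, 21 → 3
46 → 10, 27, 21 → 3
10 → none → 0
27 → 21 → 1
21 → none → 0
Sum: 0 + 7 + 0 + 1 + 3 + 3 + 0 + 1 + 0 = 15
Change: 15 − 18 = -3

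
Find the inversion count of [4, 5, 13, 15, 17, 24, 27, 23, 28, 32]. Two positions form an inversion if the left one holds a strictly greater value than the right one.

Element-by-element contributions:
4 → none → 0
5 → none → 0
13 → none → 0
15 → none → 0
17 → none → 0
24 → 23 → 1
27 → 23 → 1
23 → none → 0
28 → none → 0
32 → none → 0
Sum: 0 + 0 + 0 + 0 + 0 + 1 + 1 + 0 + 0 + 0 = 2

2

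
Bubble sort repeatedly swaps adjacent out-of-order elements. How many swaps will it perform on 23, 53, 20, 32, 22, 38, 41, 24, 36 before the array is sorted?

The minimum number of adjacent swaps to sort an array equals its inversion count, since every such swap removes exactly one inversion.
Count inversions — for each element, later elements that are smaller:
23: 20, 22 → 2
53: 20, 32, 22, 38, 41, 24, 36 → 7
20: none → 0
32: 22, 24 → 2
22: none → 0
38: 24, 36 → 2
41: 24, 36 → 2
24: none → 0
36: none → 0
Total inversions: 2 + 7 + 0 + 2 + 0 + 2 + 2 + 0 + 0 = 15

Swaps: 15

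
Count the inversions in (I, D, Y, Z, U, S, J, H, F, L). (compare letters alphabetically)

Sweep left to right; for each value list the smaller values that follow it:
I: 3
D: 0
Y: 6
Z: 6
U: 5
S: 4
J: 2
H: 1
F: 0
L: 0
Sum: 3 + 0 + 6 + 6 + 5 + 4 + 2 + 1 + 0 + 0 = 27

27 out-of-order pairs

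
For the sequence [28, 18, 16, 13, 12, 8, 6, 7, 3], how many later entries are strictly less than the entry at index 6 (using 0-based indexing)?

1

The element at index 6 is 6.
Elements after it: 7, 3
Those smaller than 6: 3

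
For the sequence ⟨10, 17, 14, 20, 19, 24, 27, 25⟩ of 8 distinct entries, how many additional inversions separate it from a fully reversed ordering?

25 inversions short

Maximum inversions for 8 distinct elements is C(8, 2) = 8·7/2 = 28.
Current inversions — for each element, count later smaller elements:
10: 0
17: 1
14: 0
20: 1
19: 0
24: 0
27: 1
25: 0
Current total: 0 + 1 + 0 + 1 + 0 + 0 + 1 + 0 = 3
Shortfall: 28 − 3 = 25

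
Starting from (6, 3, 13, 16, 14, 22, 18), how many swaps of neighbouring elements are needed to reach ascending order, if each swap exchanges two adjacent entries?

3

Minimum adjacent swaps = number of inversions (each swap of adjacent out-of-order elements removes one inversion and no swap can remove more).
Count inversions — for each element, later elements that are smaller:
6: 3 → 1
3: none → 0
13: none → 0
16: 14 → 1
14: none → 0
22: 18 → 1
18: none → 0
Total inversions: 1 + 0 + 0 + 1 + 0 + 1 + 0 = 3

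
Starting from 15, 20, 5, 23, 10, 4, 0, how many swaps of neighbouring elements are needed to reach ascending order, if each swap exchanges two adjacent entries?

Minimum adjacent swaps = number of inversions (each swap of adjacent out-of-order elements removes one inversion and no swap can remove more).
Count inversions — for each element, later elements that are smaller:
15: 5, 10, 4, 0 → 4
20: 5, 10, 4, 0 → 4
5: 4, 0 → 2
23: 10, 4, 0 → 3
10: 4, 0 → 2
4: 0 → 1
0: none → 0
Total inversions: 4 + 4 + 2 + 3 + 2 + 1 + 0 = 16

16 swaps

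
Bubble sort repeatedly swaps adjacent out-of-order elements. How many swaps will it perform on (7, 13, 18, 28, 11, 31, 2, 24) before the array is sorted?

The minimum number of adjacent swaps to sort an array equals its inversion count, since every such swap removes exactly one inversion.
Count inversions — for each element, later elements that are smaller:
7: 2 → 1
13: 11, 2 → 2
18: 11, 2 → 2
28: 11, 2, 24 → 3
11: 2 → 1
31: 2, 24 → 2
2: none → 0
24: none → 0
Total inversions: 1 + 2 + 2 + 3 + 1 + 2 + 0 + 0 = 11

11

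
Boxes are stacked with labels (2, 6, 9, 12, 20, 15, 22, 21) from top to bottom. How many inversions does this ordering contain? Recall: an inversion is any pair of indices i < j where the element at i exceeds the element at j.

2 inversions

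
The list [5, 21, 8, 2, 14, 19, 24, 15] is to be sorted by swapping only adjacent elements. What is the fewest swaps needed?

9 adjacent swaps

The minimum number of adjacent swaps to sort an array equals its inversion count, since every such swap removes exactly one inversion.
Count inversions — for each element, later elements that are smaller:
5: 2 → 1
21: 8, 2, 14, 19, 15 → 5
8: 2 → 1
2: none → 0
14: none → 0
19: 15 → 1
24: 15 → 1
15: none → 0
Total inversions: 1 + 5 + 1 + 0 + 0 + 1 + 1 + 0 = 9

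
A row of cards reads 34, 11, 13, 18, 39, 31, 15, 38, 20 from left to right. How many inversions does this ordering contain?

Element-by-element contributions:
34: 6
11: 0
13: 0
18: 1
39: 4
31: 2
15: 0
38: 1
20: 0
Sum: 6 + 0 + 0 + 1 + 4 + 2 + 0 + 1 + 0 = 14

There are 14 inversions.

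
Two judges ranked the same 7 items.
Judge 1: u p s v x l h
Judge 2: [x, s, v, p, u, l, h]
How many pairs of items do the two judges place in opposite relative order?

Discordant pairs: 9

Assign each item its position (1..7) in the first ordering, then rewrite the second ordering as that position sequence:
positions: u→1, p→2, s→3, v→4, x→5, l→6, h→7
second ordering as positions: [5, 3, 4, 2, 1, 6, 7]
Discordant pairs = inversions in this position sequence.
5: 3, 4, 2, 1 → 4
3: 2, 1 → 2
4: 2, 1 → 2
2: 1 → 1
1: 0
6: 0
7: 0
Total: 4 + 2 + 2 + 1 + 0 + 0 + 0 = 9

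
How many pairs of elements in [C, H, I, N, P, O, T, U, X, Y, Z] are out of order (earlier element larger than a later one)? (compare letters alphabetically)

There is 1 inversion.

For each element, count later entries that are smaller:
C: 0
H: 0
I: 0
N: 0
P: 1
O: 0
T: 0
U: 0
X: 0
Y: 0
Z: 0
Sum: 0 + 0 + 0 + 0 + 1 + 0 + 0 + 0 + 0 + 0 + 0 = 1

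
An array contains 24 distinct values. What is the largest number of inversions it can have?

Inversions: 276

The maximum occurs when the array is in strictly decreasing order: every one of the C(24, 2) pairs is inverted.
C(24, 2) = 24·23/2 = 276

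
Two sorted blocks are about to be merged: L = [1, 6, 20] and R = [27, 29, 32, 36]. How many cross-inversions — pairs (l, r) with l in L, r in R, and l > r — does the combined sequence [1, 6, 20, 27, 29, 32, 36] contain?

Count, for every r in R, how many entries of L exceed r:
r = 27: none → 0
r = 29: none → 0
r = 32: none → 0
r = 36: none → 0
Cross-inversions: 0 + 0 + 0 + 0 = 0

0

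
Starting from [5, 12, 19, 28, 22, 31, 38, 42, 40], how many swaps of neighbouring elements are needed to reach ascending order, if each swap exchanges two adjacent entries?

Each adjacent swap fixes exactly one inversion, so the minimum swap count equals the number of inversions.
Count inversions — for each element, later elements that are smaller:
5: none → 0
12: none → 0
19: none → 0
28: 22 → 1
22: none → 0
31: none → 0
38: none → 0
42: 40 → 1
40: none → 0
Total inversions: 0 + 0 + 0 + 1 + 0 + 0 + 0 + 1 + 0 = 2

2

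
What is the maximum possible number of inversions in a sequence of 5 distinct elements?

Inversions: 10

A reversed (strictly descending) arrangement makes every pair an inversion, giving C(5, 2) inversions.
C(5, 2) = 5·4/2 = 10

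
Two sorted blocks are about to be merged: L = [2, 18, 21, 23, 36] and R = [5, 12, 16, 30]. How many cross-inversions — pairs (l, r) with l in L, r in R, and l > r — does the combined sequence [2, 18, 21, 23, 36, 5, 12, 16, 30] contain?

13 split inversions

Count, for every r in R, how many entries of L exceed r:
r = 5: 18, 21, 23, 36 → 4
r = 12: 18, 21, 23, 36 → 4
r = 16: 18, 21, 23, 36 → 4
r = 30: 36 → 1
Cross-inversions: 4 + 4 + 4 + 1 = 13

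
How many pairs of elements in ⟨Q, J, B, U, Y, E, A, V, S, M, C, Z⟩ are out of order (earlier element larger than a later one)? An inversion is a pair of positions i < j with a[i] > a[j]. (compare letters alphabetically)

Inversions: 30

For each element, count later entries that are smaller:
Q: 6
J: 4
B: 1
U: 5
Y: 6
E: 2
A: 0
V: 3
S: 2
M: 1
C: 0
Z: 0
Sum: 6 + 4 + 1 + 5 + 6 + 2 + 0 + 3 + 2 + 1 + 0 + 0 = 30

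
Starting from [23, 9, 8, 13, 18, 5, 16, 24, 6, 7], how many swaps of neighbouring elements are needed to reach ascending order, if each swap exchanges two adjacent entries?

26

The minimum number of adjacent swaps to sort an array equals its inversion count, since every such swap removes exactly one inversion.
Count inversions — for each element, later elements that are smaller:
23: 9, 8, 13, 18, 5, 16, 6, 7 → 8
9: 8, 5, 6, 7 → 4
8: 5, 6, 7 → 3
13: 5, 6, 7 → 3
18: 5, 16, 6, 7 → 4
5: none → 0
16: 6, 7 → 2
24: 6, 7 → 2
6: none → 0
7: none → 0
Total inversions: 8 + 4 + 3 + 3 + 4 + 0 + 2 + 2 + 0 + 0 = 26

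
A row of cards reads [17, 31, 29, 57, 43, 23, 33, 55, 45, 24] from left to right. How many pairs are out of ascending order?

Count, for each position, how many later elements it exceeds:
17: 0
31: 3
29: 2
57: 6
43: 3
23: 0
33: 1
55: 2
45: 1
24: 0
Sum: 0 + 3 + 2 + 6 + 3 + 0 + 1 + 2 + 1 + 0 = 18

18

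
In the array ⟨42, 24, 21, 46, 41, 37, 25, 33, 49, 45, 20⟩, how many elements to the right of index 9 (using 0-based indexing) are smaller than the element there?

The element at index 9 is 45.
Elements after it: 20
Those smaller than 45: 20

1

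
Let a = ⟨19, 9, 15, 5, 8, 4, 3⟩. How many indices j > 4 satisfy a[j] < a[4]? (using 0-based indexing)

2 such elements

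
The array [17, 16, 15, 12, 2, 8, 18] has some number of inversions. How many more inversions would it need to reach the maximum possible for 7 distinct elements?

7

Maximum inversions for 7 distinct elements is C(7, 2) = 7·6/2 = 21.
Current inversions — for each element, count later smaller elements:
17: 5
16: 4
15: 3
12: 2
2: 0
8: 0
18: 0
Current total: 5 + 4 + 3 + 2 + 0 + 0 + 0 = 14
Shortfall: 21 − 14 = 7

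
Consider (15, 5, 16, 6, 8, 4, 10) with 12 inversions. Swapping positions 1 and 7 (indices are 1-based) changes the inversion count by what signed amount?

Positions 1 and 7 hold 15 and 10; after swapping, the array is [10, 5, 16, 6, 8, 4, 15].
For each element, count later entries that are smaller:
10: 4
5: 1
16: 4
6: 1
8: 1
4: 0
15: 0
Sum: 4 + 1 + 4 + 1 + 1 + 0 + 0 = 11
Change: 11 − 12 = -1

-1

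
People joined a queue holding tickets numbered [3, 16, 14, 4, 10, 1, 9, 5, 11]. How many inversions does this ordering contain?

19 out-of-order pairs

Sweep left to right; for each value list the smaller values that follow it:
3 → 1 → 1
16 → 14, 4, 10, 1, 9, 5, 11 → 7
14 → 4, 10, 1, 9, 5, 11 → 6
4 → 1 → 1
10 → 1, 9, 5 → 3
1 → none → 0
9 → 5 → 1
5 → none → 0
11 → none → 0
Sum: 1 + 7 + 6 + 1 + 3 + 0 + 1 + 0 + 0 = 19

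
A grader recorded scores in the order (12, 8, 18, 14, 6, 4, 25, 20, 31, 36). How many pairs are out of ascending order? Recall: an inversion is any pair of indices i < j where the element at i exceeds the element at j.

Out-of-order pairs: 12

Sweep left to right; for each value list the smaller values that follow it:
12: 3
8: 2
18: 3
14: 2
6: 1
4: 0
25: 1
20: 0
31: 0
36: 0
Sum: 3 + 2 + 3 + 2 + 1 + 0 + 1 + 0 + 0 + 0 = 12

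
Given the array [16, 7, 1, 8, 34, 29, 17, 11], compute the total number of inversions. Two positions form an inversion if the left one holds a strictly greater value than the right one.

Element-by-element contributions:
16 → 7, 1, 8, 11 → 4
7 → 1 → 1
1 → none → 0
8 → none → 0
34 → 29, 17, 11 → 3
29 → 17, 11 → 2
17 → 11 → 1
11 → none → 0
Sum: 4 + 1 + 0 + 0 + 3 + 2 + 1 + 0 = 11

Out-of-order pairs: 11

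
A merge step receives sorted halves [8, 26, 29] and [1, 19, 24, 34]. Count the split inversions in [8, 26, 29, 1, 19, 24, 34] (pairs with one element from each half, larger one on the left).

Split inversions: 7

For each element r of the right run, count left-run elements greater than r:
r = 1: 8, 26, 29 → 3
r = 19: 26, 29 → 2
r = 24: 26, 29 → 2
r = 34: none → 0
Cross-inversions: 3 + 2 + 2 + 0 = 7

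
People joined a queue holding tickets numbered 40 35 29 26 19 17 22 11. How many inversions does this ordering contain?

26 inversions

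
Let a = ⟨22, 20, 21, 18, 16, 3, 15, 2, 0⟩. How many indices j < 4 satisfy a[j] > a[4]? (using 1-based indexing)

3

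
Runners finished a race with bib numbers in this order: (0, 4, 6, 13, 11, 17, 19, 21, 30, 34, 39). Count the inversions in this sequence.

For each element, count later entries that are smaller:
0 → none → 0
4 → none → 0
6 → none → 0
13 → 11 → 1
11 → none → 0
17 → none → 0
19 → none → 0
21 → none → 0
30 → none → 0
34 → none → 0
39 → none → 0
Sum: 0 + 0 + 0 + 1 + 0 + 0 + 0 + 0 + 0 + 0 + 0 = 1

1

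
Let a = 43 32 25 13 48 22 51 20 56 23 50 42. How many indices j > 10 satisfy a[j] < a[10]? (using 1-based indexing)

The element at index 10 is 23.
Elements after it: 50, 42
None of them are smaller than 23.

0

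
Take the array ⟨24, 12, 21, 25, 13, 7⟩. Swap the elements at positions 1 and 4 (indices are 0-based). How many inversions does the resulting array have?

Positions 1 and 4 hold 12 and 13; after swapping, the array is [24, 13, 21, 25, 12, 7].
Count, for each position, how many later elements it exceeds:
24: 4
13: 2
21: 2
25: 2
12: 1
7: 0
Sum: 4 + 2 + 2 + 2 + 1 + 0 = 11

11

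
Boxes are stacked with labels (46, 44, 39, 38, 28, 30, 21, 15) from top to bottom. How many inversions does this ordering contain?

There are 27 inversions.

For each element, count later entries that are smaller:
46: 7
44: 6
39: 5
38: 4
28: 2
30: 2
21: 1
15: 0
Sum: 7 + 6 + 5 + 4 + 2 + 2 + 1 + 0 = 27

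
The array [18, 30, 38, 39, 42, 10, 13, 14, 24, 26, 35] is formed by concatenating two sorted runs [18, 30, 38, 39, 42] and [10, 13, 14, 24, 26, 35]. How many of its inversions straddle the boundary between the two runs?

26 cross-inversions

Count, for every r in R, how many entries of L exceed r:
r = 10: 18, 30, 38, 39, 42 → 5
r = 13: 18, 30, 38, 39, 42 → 5
r = 14: 18, 30, 38, 39, 42 → 5
r = 24: 30, 38, 39, 42 → 4
r = 26: 30, 38, 39, 42 → 4
r = 35: 38, 39, 42 → 3
Cross-inversions: 5 + 5 + 5 + 4 + 4 + 3 = 26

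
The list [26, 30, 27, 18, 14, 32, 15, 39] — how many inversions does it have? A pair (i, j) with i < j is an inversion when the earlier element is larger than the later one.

Count, for each position, how many later elements it exceeds:
26: 3
30: 4
27: 3
18: 2
14: 0
32: 1
15: 0
39: 0
Sum: 3 + 4 + 3 + 2 + 0 + 1 + 0 + 0 = 13

There are 13 inversions.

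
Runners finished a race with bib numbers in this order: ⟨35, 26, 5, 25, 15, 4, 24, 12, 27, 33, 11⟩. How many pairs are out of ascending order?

Inversions: 31

For each element, count later entries that are smaller:
35 → 26, 5, 25, 15, 4, 24, 12, 27, 33, 11 → 10
26 → 5, 25, 15, 4, 24, 12, 11 → 7
5 → 4 → 1
25 → 15, 4, 24, 12, 11 → 5
15 → 4, 12, 11 → 3
4 → none → 0
24 → 12, 11 → 2
12 → 11 → 1
27 → 11 → 1
33 → 11 → 1
11 → none → 0
Sum: 10 + 7 + 1 + 5 + 3 + 0 + 2 + 1 + 1 + 1 + 0 = 31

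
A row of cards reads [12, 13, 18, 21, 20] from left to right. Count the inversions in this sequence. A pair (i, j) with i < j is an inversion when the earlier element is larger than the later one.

Inversion pairs (indices are 1-based):
(4,5): 21 > 20
That's 1 pair.

1 inversion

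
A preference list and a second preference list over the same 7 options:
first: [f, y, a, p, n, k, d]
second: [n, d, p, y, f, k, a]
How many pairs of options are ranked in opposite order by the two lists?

Assign each item its position (1..7) in the first ordering, then rewrite the second ordering as that position sequence:
positions: f→1, y→2, a→3, p→4, n→5, k→6, d→7
second ordering as positions: [5, 7, 4, 2, 1, 6, 3]
Discordant pairs = inversions in this position sequence.
5: 4, 2, 1, 3 → 4
7: 4, 2, 1, 6, 3 → 5
4: 2, 1, 3 → 3
2: 1 → 1
1: 0
6: 3 → 1
3: 0
Total: 4 + 5 + 3 + 1 + 0 + 1 + 0 = 14

14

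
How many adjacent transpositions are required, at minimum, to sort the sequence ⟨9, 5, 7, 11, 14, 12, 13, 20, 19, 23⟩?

Each adjacent swap fixes exactly one inversion, so the minimum swap count equals the number of inversions.
Count inversions — for each element, later elements that are smaller:
9: 5, 7 → 2
5: none → 0
7: none → 0
11: none → 0
14: 12, 13 → 2
12: none → 0
13: none → 0
20: 19 → 1
19: none → 0
23: none → 0
Total inversions: 2 + 0 + 0 + 0 + 2 + 0 + 0 + 1 + 0 + 0 = 5

5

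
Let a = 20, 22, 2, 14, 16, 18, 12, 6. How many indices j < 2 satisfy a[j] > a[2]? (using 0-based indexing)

2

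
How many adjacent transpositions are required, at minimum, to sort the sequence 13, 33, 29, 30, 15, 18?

Each adjacent swap fixes exactly one inversion, so the minimum swap count equals the number of inversions.
Count inversions — for each element, later elements that are smaller:
13: none → 0
33: 29, 30, 15, 18 → 4
29: 15, 18 → 2
30: 15, 18 → 2
15: none → 0
18: none → 0
Total inversions: 0 + 4 + 2 + 2 + 0 + 0 = 8

There are 8 swaps.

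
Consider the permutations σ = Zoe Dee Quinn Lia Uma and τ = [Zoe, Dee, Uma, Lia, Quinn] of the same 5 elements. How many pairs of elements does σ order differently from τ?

3 discordant pairs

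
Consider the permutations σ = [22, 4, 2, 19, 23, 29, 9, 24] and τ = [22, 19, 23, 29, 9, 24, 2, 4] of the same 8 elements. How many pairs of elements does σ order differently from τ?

Discordant pairs: 11

Assign each item its position (1..8) in the first ordering, then rewrite the second ordering as that position sequence:
positions: 22→1, 4→2, 2→3, 19→4, 23→5, 29→6, 9→7, 24→8
second ordering as positions: [1, 4, 5, 6, 7, 8, 3, 2]
Discordant pairs = inversions in this position sequence.
1: 0
4: 3, 2 → 2
5: 3, 2 → 2
6: 3, 2 → 2
7: 3, 2 → 2
8: 3, 2 → 2
3: 2 → 1
2: 0
Total: 0 + 2 + 2 + 2 + 2 + 2 + 1 + 0 = 11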